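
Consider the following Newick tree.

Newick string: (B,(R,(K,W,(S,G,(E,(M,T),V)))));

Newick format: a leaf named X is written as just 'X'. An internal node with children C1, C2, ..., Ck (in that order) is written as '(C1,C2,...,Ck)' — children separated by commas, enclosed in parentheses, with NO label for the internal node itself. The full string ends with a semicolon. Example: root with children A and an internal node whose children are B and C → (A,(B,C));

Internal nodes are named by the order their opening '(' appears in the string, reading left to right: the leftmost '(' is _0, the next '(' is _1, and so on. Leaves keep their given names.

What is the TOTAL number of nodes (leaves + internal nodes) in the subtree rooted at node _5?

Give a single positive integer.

Answer: 3

Derivation:
Newick: (B,(R,(K,W,(S,G,(E,(M,T),V)))));
Locate _5: it is the '(' at position 19 (the 6th '(' reading left to right).
Query: subtree rooted at _5
_5: subtree_size = 1 + 2
  M: subtree_size = 1 + 0
  T: subtree_size = 1 + 0
Total subtree size of _5: 3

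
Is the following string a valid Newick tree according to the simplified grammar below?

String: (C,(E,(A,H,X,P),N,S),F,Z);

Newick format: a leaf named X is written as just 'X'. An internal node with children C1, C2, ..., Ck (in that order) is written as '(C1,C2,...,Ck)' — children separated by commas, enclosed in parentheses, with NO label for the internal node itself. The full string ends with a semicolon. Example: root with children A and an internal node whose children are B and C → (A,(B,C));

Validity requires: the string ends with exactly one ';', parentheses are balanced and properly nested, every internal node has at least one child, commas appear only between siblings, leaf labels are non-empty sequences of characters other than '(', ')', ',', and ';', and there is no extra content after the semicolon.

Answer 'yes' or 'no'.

Input: (C,(E,(A,H,X,P),N,S),F,Z);
Paren balance: 3 '(' vs 3 ')' OK
Ends with single ';': True
Full parse: OK
Valid: True

Answer: yes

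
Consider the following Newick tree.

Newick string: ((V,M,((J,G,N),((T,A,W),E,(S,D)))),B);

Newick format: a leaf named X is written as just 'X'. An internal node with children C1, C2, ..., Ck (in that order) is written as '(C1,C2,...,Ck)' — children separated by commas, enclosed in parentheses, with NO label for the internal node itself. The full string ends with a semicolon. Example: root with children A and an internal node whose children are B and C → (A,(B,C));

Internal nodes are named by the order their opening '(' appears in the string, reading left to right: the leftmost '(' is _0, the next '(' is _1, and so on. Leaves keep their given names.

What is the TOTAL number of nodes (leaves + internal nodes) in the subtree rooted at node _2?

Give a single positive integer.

Newick: ((V,M,((J,G,N),((T,A,W),E,(S,D)))),B);
Locate _2: it is the '(' at position 6 (the 3rd '(' reading left to right).
Query: subtree rooted at _2
_2: subtree_size = 1 + 13
  _3: subtree_size = 1 + 3
    J: subtree_size = 1 + 0
    G: subtree_size = 1 + 0
    N: subtree_size = 1 + 0
  _4: subtree_size = 1 + 8
    _5: subtree_size = 1 + 3
      T: subtree_size = 1 + 0
      A: subtree_size = 1 + 0
      W: subtree_size = 1 + 0
    E: subtree_size = 1 + 0
    _6: subtree_size = 1 + 2
      S: subtree_size = 1 + 0
      D: subtree_size = 1 + 0
Total subtree size of _2: 14

Answer: 14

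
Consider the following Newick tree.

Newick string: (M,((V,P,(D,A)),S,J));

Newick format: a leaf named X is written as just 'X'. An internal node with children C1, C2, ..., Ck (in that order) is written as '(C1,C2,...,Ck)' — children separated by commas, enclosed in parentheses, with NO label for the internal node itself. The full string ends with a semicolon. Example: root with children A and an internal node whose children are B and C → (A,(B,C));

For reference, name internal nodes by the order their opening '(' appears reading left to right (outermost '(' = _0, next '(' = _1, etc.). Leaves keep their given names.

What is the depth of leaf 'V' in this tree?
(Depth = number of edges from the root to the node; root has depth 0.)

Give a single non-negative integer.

Newick: (M,((V,P,(D,A)),S,J));
Naming internals by '(' encounter order: outermost '(' = _0, next = _1, ...
Query node: V
Path from root: _0 -> _1 -> _2 -> V
Depth of V: 3 (number of edges from root)

Answer: 3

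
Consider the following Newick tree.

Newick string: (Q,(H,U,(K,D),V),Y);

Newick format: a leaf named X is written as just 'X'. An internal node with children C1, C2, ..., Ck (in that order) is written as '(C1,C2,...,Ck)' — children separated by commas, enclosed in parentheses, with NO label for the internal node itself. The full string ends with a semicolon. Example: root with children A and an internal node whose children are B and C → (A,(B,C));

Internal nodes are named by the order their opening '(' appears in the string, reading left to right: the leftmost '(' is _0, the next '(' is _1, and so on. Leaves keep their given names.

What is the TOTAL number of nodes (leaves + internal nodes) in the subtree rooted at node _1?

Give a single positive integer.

Newick: (Q,(H,U,(K,D),V),Y);
Locate _1: it is the '(' at position 3 (the 2nd '(' reading left to right).
Query: subtree rooted at _1
_1: subtree_size = 1 + 6
  H: subtree_size = 1 + 0
  U: subtree_size = 1 + 0
  _2: subtree_size = 1 + 2
    K: subtree_size = 1 + 0
    D: subtree_size = 1 + 0
  V: subtree_size = 1 + 0
Total subtree size of _1: 7

Answer: 7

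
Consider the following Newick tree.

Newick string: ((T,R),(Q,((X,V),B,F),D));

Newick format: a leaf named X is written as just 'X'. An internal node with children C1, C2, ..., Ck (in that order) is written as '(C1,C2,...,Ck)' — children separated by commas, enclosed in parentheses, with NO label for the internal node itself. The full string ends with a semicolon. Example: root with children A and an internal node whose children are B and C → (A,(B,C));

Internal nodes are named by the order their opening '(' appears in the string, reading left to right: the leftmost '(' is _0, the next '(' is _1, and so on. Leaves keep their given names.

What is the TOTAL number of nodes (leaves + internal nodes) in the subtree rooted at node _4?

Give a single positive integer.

Answer: 3

Derivation:
Newick: ((T,R),(Q,((X,V),B,F),D));
Locate _4: it is the '(' at position 11 (the 5th '(' reading left to right).
Query: subtree rooted at _4
_4: subtree_size = 1 + 2
  X: subtree_size = 1 + 0
  V: subtree_size = 1 + 0
Total subtree size of _4: 3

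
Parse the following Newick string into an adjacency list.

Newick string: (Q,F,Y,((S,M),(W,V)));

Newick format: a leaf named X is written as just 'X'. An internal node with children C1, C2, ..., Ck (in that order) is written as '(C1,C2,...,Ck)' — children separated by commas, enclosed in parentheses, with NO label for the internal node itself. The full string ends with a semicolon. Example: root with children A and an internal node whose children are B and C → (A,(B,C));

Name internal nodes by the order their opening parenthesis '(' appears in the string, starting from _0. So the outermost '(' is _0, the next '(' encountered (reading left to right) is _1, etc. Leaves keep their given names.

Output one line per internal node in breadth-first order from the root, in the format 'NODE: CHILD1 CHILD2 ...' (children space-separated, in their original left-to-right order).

Input: (Q,F,Y,((S,M),(W,V)));
Scanning left-to-right, naming '(' by encounter order:
  pos 0: '(' -> open internal node _0 (depth 1)
  pos 7: '(' -> open internal node _1 (depth 2)
  pos 8: '(' -> open internal node _2 (depth 3)
  pos 12: ')' -> close internal node _2 (now at depth 2)
  pos 14: '(' -> open internal node _3 (depth 3)
  pos 18: ')' -> close internal node _3 (now at depth 2)
  pos 19: ')' -> close internal node _1 (now at depth 1)
  pos 20: ')' -> close internal node _0 (now at depth 0)
Total internal nodes: 4
BFS adjacency from root:
  _0: Q F Y _1
  _1: _2 _3
  _2: S M
  _3: W V

Answer: _0: Q F Y _1
_1: _2 _3
_2: S M
_3: W V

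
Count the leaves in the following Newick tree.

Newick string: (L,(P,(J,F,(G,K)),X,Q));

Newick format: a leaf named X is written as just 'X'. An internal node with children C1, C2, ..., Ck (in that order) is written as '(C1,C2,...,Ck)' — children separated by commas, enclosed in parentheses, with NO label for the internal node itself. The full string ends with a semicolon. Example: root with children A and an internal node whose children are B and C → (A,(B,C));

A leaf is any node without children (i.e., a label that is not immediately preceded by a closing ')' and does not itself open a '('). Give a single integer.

Answer: 8

Derivation:
Newick: (L,(P,(J,F,(G,K)),X,Q));
Scan left-to-right; a leaf is any maximal label run not followed by '(':
  pos 1: leaf 'L' → count = 1
  pos 4: leaf 'P' → count = 2
  pos 7: leaf 'J' → count = 3
  pos 9: leaf 'F' → count = 4
  pos 12: leaf 'G' → count = 5
  pos 14: leaf 'K' → count = 6
  pos 18: leaf 'X' → count = 7
  pos 20: leaf 'Q' → count = 8
Total leaves: 8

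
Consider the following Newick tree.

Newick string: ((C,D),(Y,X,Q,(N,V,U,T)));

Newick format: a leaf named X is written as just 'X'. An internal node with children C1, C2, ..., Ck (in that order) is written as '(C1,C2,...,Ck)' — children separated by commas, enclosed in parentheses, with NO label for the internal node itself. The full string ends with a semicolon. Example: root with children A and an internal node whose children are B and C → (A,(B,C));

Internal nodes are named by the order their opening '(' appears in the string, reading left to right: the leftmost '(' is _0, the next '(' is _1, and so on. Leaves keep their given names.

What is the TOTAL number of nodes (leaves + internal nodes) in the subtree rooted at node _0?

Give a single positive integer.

Newick: ((C,D),(Y,X,Q,(N,V,U,T)));
Locate _0: it is the '(' at position 0 (the 1st '(' reading left to right).
Query: subtree rooted at _0
_0: subtree_size = 1 + 12
  _1: subtree_size = 1 + 2
    C: subtree_size = 1 + 0
    D: subtree_size = 1 + 0
  _2: subtree_size = 1 + 8
    Y: subtree_size = 1 + 0
    X: subtree_size = 1 + 0
    Q: subtree_size = 1 + 0
    _3: subtree_size = 1 + 4
      N: subtree_size = 1 + 0
      V: subtree_size = 1 + 0
      U: subtree_size = 1 + 0
      T: subtree_size = 1 + 0
Total subtree size of _0: 13

Answer: 13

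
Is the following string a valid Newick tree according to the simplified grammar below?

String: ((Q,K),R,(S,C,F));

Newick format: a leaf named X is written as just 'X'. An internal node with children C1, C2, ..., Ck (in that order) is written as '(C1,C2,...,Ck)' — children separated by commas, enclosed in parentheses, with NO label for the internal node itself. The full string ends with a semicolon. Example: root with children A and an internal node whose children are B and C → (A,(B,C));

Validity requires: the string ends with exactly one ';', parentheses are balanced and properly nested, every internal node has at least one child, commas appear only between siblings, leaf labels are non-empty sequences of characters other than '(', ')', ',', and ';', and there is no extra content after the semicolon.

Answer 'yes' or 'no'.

Answer: yes

Derivation:
Input: ((Q,K),R,(S,C,F));
Paren balance: 3 '(' vs 3 ')' OK
Ends with single ';': True
Full parse: OK
Valid: True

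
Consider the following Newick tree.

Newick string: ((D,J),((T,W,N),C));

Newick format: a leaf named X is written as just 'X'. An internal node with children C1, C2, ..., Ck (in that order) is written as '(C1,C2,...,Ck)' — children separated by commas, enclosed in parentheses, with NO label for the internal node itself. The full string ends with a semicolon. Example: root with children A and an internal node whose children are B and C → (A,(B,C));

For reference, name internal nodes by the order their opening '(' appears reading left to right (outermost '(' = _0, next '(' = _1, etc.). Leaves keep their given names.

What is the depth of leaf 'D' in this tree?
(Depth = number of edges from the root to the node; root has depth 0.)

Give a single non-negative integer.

Answer: 2

Derivation:
Newick: ((D,J),((T,W,N),C));
Naming internals by '(' encounter order: outermost '(' = _0, next = _1, ...
Query node: D
Path from root: _0 -> _1 -> D
Depth of D: 2 (number of edges from root)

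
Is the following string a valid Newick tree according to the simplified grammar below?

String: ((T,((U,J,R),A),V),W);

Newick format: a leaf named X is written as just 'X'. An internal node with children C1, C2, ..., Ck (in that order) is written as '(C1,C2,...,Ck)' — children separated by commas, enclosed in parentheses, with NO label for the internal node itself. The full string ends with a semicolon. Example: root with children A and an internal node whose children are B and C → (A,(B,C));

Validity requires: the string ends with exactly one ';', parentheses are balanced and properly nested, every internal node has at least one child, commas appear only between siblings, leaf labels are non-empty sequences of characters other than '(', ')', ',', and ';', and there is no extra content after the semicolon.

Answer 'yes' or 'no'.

Input: ((T,((U,J,R),A),V),W);
Paren balance: 4 '(' vs 4 ')' OK
Ends with single ';': True
Full parse: OK
Valid: True

Answer: yes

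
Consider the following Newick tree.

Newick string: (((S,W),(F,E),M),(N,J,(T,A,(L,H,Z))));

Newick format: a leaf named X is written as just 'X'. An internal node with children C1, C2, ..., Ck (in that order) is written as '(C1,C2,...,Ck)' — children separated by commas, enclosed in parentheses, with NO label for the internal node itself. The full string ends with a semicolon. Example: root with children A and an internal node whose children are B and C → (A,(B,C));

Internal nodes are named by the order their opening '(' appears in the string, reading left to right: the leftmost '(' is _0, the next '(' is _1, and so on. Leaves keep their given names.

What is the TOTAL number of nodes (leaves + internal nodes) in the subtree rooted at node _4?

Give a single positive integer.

Newick: (((S,W),(F,E),M),(N,J,(T,A,(L,H,Z))));
Locate _4: it is the '(' at position 17 (the 5th '(' reading left to right).
Query: subtree rooted at _4
_4: subtree_size = 1 + 9
  N: subtree_size = 1 + 0
  J: subtree_size = 1 + 0
  _5: subtree_size = 1 + 6
    T: subtree_size = 1 + 0
    A: subtree_size = 1 + 0
    _6: subtree_size = 1 + 3
      L: subtree_size = 1 + 0
      H: subtree_size = 1 + 0
      Z: subtree_size = 1 + 0
Total subtree size of _4: 10

Answer: 10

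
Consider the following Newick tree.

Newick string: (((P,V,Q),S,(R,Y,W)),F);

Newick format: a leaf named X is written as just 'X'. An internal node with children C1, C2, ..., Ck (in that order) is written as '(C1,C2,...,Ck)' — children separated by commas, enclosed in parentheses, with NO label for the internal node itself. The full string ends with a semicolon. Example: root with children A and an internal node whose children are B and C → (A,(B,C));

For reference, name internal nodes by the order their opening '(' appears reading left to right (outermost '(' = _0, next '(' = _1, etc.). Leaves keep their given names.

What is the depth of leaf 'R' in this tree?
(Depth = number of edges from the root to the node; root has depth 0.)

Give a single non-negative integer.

Answer: 3

Derivation:
Newick: (((P,V,Q),S,(R,Y,W)),F);
Naming internals by '(' encounter order: outermost '(' = _0, next = _1, ...
Query node: R
Path from root: _0 -> _1 -> _3 -> R
Depth of R: 3 (number of edges from root)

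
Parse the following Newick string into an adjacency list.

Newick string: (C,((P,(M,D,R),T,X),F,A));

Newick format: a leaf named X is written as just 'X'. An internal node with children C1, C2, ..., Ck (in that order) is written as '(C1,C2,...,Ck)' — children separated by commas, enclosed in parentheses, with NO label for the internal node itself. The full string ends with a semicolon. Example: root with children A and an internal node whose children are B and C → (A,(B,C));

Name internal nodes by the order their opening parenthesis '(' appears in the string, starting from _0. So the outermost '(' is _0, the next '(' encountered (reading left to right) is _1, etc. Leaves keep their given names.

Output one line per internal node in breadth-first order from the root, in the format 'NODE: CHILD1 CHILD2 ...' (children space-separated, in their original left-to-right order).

Answer: _0: C _1
_1: _2 F A
_2: P _3 T X
_3: M D R

Derivation:
Input: (C,((P,(M,D,R),T,X),F,A));
Scanning left-to-right, naming '(' by encounter order:
  pos 0: '(' -> open internal node _0 (depth 1)
  pos 3: '(' -> open internal node _1 (depth 2)
  pos 4: '(' -> open internal node _2 (depth 3)
  pos 7: '(' -> open internal node _3 (depth 4)
  pos 13: ')' -> close internal node _3 (now at depth 3)
  pos 18: ')' -> close internal node _2 (now at depth 2)
  pos 23: ')' -> close internal node _1 (now at depth 1)
  pos 24: ')' -> close internal node _0 (now at depth 0)
Total internal nodes: 4
BFS adjacency from root:
  _0: C _1
  _1: _2 F A
  _2: P _3 T X
  _3: M D R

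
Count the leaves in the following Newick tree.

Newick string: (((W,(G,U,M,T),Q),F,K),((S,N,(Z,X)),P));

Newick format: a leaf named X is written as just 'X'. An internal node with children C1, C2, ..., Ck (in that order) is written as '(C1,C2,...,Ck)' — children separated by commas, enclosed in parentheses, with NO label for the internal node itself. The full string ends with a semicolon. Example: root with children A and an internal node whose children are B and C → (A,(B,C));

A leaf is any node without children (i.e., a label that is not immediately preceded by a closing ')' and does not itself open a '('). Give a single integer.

Answer: 13

Derivation:
Newick: (((W,(G,U,M,T),Q),F,K),((S,N,(Z,X)),P));
Scan left-to-right; a leaf is any maximal label run not followed by '(':
  pos 3: leaf 'W' → count = 1
  pos 6: leaf 'G' → count = 2
  pos 8: leaf 'U' → count = 3
  pos 10: leaf 'M' → count = 4
  pos 12: leaf 'T' → count = 5
  pos 15: leaf 'Q' → count = 6
  pos 18: leaf 'F' → count = 7
  pos 20: leaf 'K' → count = 8
  pos 25: leaf 'S' → count = 9
  pos 27: leaf 'N' → count = 10
  pos 30: leaf 'Z' → count = 11
  pos 32: leaf 'X' → count = 12
  pos 36: leaf 'P' → count = 13
Total leaves: 13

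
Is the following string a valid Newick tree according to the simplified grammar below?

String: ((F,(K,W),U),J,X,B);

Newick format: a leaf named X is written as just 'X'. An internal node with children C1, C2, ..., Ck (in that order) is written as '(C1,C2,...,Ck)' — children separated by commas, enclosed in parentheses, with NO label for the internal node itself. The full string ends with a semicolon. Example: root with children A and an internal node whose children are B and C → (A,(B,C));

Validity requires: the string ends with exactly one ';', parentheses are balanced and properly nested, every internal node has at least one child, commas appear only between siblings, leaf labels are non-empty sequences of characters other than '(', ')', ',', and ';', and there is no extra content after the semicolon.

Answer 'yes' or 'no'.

Input: ((F,(K,W),U),J,X,B);
Paren balance: 3 '(' vs 3 ')' OK
Ends with single ';': True
Full parse: OK
Valid: True

Answer: yes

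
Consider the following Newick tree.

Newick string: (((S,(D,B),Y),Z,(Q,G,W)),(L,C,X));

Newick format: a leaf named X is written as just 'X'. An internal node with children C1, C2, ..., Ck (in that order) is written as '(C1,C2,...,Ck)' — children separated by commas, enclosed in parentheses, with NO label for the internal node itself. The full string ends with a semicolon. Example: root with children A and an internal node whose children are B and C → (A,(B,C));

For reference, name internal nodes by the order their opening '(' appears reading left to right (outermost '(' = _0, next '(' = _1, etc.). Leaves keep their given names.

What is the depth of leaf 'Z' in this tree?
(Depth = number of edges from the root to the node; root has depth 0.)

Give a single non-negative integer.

Answer: 2

Derivation:
Newick: (((S,(D,B),Y),Z,(Q,G,W)),(L,C,X));
Naming internals by '(' encounter order: outermost '(' = _0, next = _1, ...
Query node: Z
Path from root: _0 -> _1 -> Z
Depth of Z: 2 (number of edges from root)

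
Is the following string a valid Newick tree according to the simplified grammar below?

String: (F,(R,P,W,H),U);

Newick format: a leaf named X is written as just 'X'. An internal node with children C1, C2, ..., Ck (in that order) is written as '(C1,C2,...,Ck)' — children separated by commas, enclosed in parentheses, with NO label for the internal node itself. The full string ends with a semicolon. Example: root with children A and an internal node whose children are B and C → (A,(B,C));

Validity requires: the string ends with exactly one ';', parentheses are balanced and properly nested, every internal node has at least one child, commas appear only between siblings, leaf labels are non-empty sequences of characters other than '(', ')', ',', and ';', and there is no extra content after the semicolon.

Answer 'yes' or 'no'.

Answer: yes

Derivation:
Input: (F,(R,P,W,H),U);
Paren balance: 2 '(' vs 2 ')' OK
Ends with single ';': True
Full parse: OK
Valid: True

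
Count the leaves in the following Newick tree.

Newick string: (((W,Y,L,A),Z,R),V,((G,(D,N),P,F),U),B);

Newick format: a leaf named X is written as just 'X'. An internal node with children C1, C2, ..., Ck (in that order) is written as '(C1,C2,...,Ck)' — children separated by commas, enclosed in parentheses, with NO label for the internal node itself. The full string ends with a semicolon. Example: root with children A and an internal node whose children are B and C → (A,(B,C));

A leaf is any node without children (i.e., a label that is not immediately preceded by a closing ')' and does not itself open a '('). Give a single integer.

Answer: 14

Derivation:
Newick: (((W,Y,L,A),Z,R),V,((G,(D,N),P,F),U),B);
Scan left-to-right; a leaf is any maximal label run not followed by '(':
  pos 3: leaf 'W' → count = 1
  pos 5: leaf 'Y' → count = 2
  pos 7: leaf 'L' → count = 3
  pos 9: leaf 'A' → count = 4
  pos 12: leaf 'Z' → count = 5
  pos 14: leaf 'R' → count = 6
  pos 17: leaf 'V' → count = 7
  pos 21: leaf 'G' → count = 8
  pos 24: leaf 'D' → count = 9
  pos 26: leaf 'N' → count = 10
  pos 29: leaf 'P' → count = 11
  pos 31: leaf 'F' → count = 12
  pos 34: leaf 'U' → count = 13
  pos 37: leaf 'B' → count = 14
Total leaves: 14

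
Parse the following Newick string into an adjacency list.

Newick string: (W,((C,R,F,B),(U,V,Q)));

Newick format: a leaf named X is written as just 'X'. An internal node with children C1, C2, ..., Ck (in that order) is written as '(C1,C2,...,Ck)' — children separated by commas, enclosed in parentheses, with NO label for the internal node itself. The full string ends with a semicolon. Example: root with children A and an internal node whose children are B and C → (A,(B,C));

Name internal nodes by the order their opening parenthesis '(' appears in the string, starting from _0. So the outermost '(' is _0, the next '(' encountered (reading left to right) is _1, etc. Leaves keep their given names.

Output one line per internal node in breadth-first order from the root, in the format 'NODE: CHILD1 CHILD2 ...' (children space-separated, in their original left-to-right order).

Answer: _0: W _1
_1: _2 _3
_2: C R F B
_3: U V Q

Derivation:
Input: (W,((C,R,F,B),(U,V,Q)));
Scanning left-to-right, naming '(' by encounter order:
  pos 0: '(' -> open internal node _0 (depth 1)
  pos 3: '(' -> open internal node _1 (depth 2)
  pos 4: '(' -> open internal node _2 (depth 3)
  pos 12: ')' -> close internal node _2 (now at depth 2)
  pos 14: '(' -> open internal node _3 (depth 3)
  pos 20: ')' -> close internal node _3 (now at depth 2)
  pos 21: ')' -> close internal node _1 (now at depth 1)
  pos 22: ')' -> close internal node _0 (now at depth 0)
Total internal nodes: 4
BFS adjacency from root:
  _0: W _1
  _1: _2 _3
  _2: C R F B
  _3: U V Q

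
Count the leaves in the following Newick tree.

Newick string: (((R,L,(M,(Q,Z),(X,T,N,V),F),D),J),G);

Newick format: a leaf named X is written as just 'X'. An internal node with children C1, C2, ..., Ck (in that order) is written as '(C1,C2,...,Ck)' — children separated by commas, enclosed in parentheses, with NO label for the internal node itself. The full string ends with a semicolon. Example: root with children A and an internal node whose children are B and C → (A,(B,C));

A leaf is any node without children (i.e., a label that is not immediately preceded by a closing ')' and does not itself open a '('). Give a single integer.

Answer: 13

Derivation:
Newick: (((R,L,(M,(Q,Z),(X,T,N,V),F),D),J),G);
Scan left-to-right; a leaf is any maximal label run not followed by '(':
  pos 3: leaf 'R' → count = 1
  pos 5: leaf 'L' → count = 2
  pos 8: leaf 'M' → count = 3
  pos 11: leaf 'Q' → count = 4
  pos 13: leaf 'Z' → count = 5
  pos 17: leaf 'X' → count = 6
  pos 19: leaf 'T' → count = 7
  pos 21: leaf 'N' → count = 8
  pos 23: leaf 'V' → count = 9
  pos 26: leaf 'F' → count = 10
  pos 29: leaf 'D' → count = 11
  pos 32: leaf 'J' → count = 12
  pos 35: leaf 'G' → count = 13
Total leaves: 13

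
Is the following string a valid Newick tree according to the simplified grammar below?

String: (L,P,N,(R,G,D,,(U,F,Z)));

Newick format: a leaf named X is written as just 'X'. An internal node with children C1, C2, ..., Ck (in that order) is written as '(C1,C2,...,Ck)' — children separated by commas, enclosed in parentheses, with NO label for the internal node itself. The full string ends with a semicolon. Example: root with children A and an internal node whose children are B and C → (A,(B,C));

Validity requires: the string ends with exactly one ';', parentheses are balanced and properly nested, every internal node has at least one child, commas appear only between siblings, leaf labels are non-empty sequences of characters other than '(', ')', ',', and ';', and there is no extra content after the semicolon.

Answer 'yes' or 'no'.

Input: (L,P,N,(R,G,D,,(U,F,Z)));
Paren balance: 3 '(' vs 3 ')' OK
Ends with single ';': True
Full parse: FAILS (empty leaf label at pos 14)
Valid: False

Answer: no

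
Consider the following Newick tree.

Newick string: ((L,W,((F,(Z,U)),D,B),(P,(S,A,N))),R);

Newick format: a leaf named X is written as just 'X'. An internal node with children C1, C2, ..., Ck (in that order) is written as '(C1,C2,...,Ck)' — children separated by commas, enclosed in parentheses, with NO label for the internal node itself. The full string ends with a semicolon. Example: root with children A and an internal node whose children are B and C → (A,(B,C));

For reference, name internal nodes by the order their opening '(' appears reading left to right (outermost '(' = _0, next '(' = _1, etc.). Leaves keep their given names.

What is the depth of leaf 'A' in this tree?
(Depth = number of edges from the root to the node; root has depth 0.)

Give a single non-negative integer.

Newick: ((L,W,((F,(Z,U)),D,B),(P,(S,A,N))),R);
Naming internals by '(' encounter order: outermost '(' = _0, next = _1, ...
Query node: A
Path from root: _0 -> _1 -> _5 -> _6 -> A
Depth of A: 4 (number of edges from root)

Answer: 4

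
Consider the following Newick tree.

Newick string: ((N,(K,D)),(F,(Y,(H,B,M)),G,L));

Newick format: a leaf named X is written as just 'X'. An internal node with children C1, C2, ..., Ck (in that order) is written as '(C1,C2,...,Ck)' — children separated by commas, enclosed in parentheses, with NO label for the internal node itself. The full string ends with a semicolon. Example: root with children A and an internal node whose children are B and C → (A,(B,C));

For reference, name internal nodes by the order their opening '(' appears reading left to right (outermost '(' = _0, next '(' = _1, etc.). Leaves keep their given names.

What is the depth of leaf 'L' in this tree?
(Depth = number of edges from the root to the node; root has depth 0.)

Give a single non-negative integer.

Newick: ((N,(K,D)),(F,(Y,(H,B,M)),G,L));
Naming internals by '(' encounter order: outermost '(' = _0, next = _1, ...
Query node: L
Path from root: _0 -> _3 -> L
Depth of L: 2 (number of edges from root)

Answer: 2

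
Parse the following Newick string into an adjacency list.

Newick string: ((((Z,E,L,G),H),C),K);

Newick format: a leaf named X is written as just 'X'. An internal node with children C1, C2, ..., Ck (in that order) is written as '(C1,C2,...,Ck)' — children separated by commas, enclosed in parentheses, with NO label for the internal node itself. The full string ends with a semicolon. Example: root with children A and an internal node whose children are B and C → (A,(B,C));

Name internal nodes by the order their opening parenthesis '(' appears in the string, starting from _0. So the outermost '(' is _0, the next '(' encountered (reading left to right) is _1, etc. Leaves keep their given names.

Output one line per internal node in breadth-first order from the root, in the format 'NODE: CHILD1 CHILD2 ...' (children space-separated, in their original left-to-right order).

Input: ((((Z,E,L,G),H),C),K);
Scanning left-to-right, naming '(' by encounter order:
  pos 0: '(' -> open internal node _0 (depth 1)
  pos 1: '(' -> open internal node _1 (depth 2)
  pos 2: '(' -> open internal node _2 (depth 3)
  pos 3: '(' -> open internal node _3 (depth 4)
  pos 11: ')' -> close internal node _3 (now at depth 3)
  pos 14: ')' -> close internal node _2 (now at depth 2)
  pos 17: ')' -> close internal node _1 (now at depth 1)
  pos 20: ')' -> close internal node _0 (now at depth 0)
Total internal nodes: 4
BFS adjacency from root:
  _0: _1 K
  _1: _2 C
  _2: _3 H
  _3: Z E L G

Answer: _0: _1 K
_1: _2 C
_2: _3 H
_3: Z E L G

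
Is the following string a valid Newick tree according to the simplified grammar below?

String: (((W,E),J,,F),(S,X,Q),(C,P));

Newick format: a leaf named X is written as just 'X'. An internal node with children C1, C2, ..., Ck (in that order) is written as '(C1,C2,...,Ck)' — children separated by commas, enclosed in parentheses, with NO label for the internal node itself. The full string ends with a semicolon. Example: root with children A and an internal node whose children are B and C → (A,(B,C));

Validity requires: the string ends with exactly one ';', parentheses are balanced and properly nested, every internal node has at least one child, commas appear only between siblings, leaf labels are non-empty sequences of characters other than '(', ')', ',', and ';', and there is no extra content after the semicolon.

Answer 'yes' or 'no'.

Answer: no

Derivation:
Input: (((W,E),J,,F),(S,X,Q),(C,P));
Paren balance: 5 '(' vs 5 ')' OK
Ends with single ';': True
Full parse: FAILS (empty leaf label at pos 10)
Valid: False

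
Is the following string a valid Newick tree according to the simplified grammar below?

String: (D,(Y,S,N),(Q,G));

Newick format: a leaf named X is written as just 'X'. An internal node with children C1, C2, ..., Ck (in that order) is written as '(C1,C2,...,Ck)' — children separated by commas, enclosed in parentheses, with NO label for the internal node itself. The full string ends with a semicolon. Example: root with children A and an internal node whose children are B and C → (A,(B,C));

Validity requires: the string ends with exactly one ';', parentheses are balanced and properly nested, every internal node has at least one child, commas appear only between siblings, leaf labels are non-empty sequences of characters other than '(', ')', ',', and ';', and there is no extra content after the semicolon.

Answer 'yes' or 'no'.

Input: (D,(Y,S,N),(Q,G));
Paren balance: 3 '(' vs 3 ')' OK
Ends with single ';': True
Full parse: OK
Valid: True

Answer: yes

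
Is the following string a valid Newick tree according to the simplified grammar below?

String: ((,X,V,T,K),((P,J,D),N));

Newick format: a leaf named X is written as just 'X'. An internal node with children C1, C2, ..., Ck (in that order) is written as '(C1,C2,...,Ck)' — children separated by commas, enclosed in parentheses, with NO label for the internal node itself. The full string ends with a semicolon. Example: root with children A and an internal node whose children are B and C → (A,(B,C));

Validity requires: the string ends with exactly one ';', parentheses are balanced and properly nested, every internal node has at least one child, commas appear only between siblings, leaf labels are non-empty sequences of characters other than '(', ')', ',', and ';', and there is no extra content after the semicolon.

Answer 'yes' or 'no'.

Input: ((,X,V,T,K),((P,J,D),N));
Paren balance: 4 '(' vs 4 ')' OK
Ends with single ';': True
Full parse: FAILS (empty leaf label at pos 2)
Valid: False

Answer: no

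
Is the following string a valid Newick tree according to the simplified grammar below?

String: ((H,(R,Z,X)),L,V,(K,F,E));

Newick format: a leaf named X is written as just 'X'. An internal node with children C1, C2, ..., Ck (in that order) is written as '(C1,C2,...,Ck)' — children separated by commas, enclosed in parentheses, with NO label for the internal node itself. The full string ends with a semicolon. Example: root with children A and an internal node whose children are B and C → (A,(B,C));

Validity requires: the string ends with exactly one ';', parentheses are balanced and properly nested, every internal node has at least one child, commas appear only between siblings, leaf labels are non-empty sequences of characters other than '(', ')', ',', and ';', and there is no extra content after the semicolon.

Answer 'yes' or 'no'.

Answer: yes

Derivation:
Input: ((H,(R,Z,X)),L,V,(K,F,E));
Paren balance: 4 '(' vs 4 ')' OK
Ends with single ';': True
Full parse: OK
Valid: True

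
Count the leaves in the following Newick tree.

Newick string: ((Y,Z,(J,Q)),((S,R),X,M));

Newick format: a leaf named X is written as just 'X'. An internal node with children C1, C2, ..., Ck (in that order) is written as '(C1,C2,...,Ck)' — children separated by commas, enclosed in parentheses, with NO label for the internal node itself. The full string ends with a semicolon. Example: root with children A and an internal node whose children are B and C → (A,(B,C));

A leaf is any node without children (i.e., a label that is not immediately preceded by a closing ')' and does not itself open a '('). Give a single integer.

Answer: 8

Derivation:
Newick: ((Y,Z,(J,Q)),((S,R),X,M));
Scan left-to-right; a leaf is any maximal label run not followed by '(':
  pos 2: leaf 'Y' → count = 1
  pos 4: leaf 'Z' → count = 2
  pos 7: leaf 'J' → count = 3
  pos 9: leaf 'Q' → count = 4
  pos 15: leaf 'S' → count = 5
  pos 17: leaf 'R' → count = 6
  pos 20: leaf 'X' → count = 7
  pos 22: leaf 'M' → count = 8
Total leaves: 8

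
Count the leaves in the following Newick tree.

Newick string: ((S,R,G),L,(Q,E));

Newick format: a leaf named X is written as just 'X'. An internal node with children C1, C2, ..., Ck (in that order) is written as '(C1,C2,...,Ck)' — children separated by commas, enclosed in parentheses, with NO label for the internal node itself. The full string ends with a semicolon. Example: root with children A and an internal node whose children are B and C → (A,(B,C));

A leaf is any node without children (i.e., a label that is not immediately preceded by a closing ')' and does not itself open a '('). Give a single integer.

Newick: ((S,R,G),L,(Q,E));
Scan left-to-right; a leaf is any maximal label run not followed by '(':
  pos 2: leaf 'S' → count = 1
  pos 4: leaf 'R' → count = 2
  pos 6: leaf 'G' → count = 3
  pos 9: leaf 'L' → count = 4
  pos 12: leaf 'Q' → count = 5
  pos 14: leaf 'E' → count = 6
Total leaves: 6

Answer: 6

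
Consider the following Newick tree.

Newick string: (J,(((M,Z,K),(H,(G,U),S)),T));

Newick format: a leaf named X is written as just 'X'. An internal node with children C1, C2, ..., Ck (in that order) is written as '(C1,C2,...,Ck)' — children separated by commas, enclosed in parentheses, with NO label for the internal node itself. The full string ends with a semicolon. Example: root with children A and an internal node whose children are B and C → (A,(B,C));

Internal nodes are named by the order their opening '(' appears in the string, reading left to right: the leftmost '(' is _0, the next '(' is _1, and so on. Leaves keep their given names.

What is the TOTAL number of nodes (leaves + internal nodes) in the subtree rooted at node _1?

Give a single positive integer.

Newick: (J,(((M,Z,K),(H,(G,U),S)),T));
Locate _1: it is the '(' at position 3 (the 2nd '(' reading left to right).
Query: subtree rooted at _1
_1: subtree_size = 1 + 12
  _2: subtree_size = 1 + 10
    _3: subtree_size = 1 + 3
      M: subtree_size = 1 + 0
      Z: subtree_size = 1 + 0
      K: subtree_size = 1 + 0
    _4: subtree_size = 1 + 5
      H: subtree_size = 1 + 0
      _5: subtree_size = 1 + 2
        G: subtree_size = 1 + 0
        U: subtree_size = 1 + 0
      S: subtree_size = 1 + 0
  T: subtree_size = 1 + 0
Total subtree size of _1: 13

Answer: 13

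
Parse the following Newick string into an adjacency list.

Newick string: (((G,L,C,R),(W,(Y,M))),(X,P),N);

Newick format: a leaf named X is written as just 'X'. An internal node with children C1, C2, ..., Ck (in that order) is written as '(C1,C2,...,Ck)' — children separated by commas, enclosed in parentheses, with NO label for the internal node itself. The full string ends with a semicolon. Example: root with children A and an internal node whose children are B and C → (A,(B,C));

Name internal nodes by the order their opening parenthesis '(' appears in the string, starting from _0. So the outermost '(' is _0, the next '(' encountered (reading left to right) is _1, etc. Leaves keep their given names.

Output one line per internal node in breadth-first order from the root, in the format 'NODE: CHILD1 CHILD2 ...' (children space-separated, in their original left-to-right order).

Input: (((G,L,C,R),(W,(Y,M))),(X,P),N);
Scanning left-to-right, naming '(' by encounter order:
  pos 0: '(' -> open internal node _0 (depth 1)
  pos 1: '(' -> open internal node _1 (depth 2)
  pos 2: '(' -> open internal node _2 (depth 3)
  pos 10: ')' -> close internal node _2 (now at depth 2)
  pos 12: '(' -> open internal node _3 (depth 3)
  pos 15: '(' -> open internal node _4 (depth 4)
  pos 19: ')' -> close internal node _4 (now at depth 3)
  pos 20: ')' -> close internal node _3 (now at depth 2)
  pos 21: ')' -> close internal node _1 (now at depth 1)
  pos 23: '(' -> open internal node _5 (depth 2)
  pos 27: ')' -> close internal node _5 (now at depth 1)
  pos 30: ')' -> close internal node _0 (now at depth 0)
Total internal nodes: 6
BFS adjacency from root:
  _0: _1 _5 N
  _1: _2 _3
  _5: X P
  _2: G L C R
  _3: W _4
  _4: Y M

Answer: _0: _1 _5 N
_1: _2 _3
_5: X P
_2: G L C R
_3: W _4
_4: Y M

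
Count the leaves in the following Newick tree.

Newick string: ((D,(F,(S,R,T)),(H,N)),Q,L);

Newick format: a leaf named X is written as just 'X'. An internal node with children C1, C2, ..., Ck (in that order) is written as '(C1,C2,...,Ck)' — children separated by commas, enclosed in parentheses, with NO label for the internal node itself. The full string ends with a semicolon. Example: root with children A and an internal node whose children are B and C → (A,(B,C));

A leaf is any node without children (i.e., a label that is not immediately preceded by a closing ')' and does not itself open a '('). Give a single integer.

Newick: ((D,(F,(S,R,T)),(H,N)),Q,L);
Scan left-to-right; a leaf is any maximal label run not followed by '(':
  pos 2: leaf 'D' → count = 1
  pos 5: leaf 'F' → count = 2
  pos 8: leaf 'S' → count = 3
  pos 10: leaf 'R' → count = 4
  pos 12: leaf 'T' → count = 5
  pos 17: leaf 'H' → count = 6
  pos 19: leaf 'N' → count = 7
  pos 23: leaf 'Q' → count = 8
  pos 25: leaf 'L' → count = 9
Total leaves: 9

Answer: 9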